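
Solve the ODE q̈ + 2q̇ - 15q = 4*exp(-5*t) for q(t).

Characteristic equation r² + 2r - 15 = 0 factors as (r - 3)(r + 5) = 0, so r = 3, -5.
Hence q_h = C1*exp(3*t) + C2*exp(-5*t).
Since exp(-5*t) solves the homogeneous equation (r = -5 is a root of multiplicity 1), multiply the trial by t. Try q_p = A*t*exp(-5*t). Substituting into the equation and dividing by exp(-5*t) gives A = -1/2, so q_p = -t*exp(-5*t)/2.

q = C1*exp(3*t) + C2*exp(-5*t) - t*exp(-5*t)/2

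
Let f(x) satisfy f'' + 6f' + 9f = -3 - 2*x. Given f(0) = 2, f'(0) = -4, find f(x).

Characteristic equation r² + 6r + 9 = 0 has discriminant (6)² - 4·(9) = 0, so r = -3 is a repeated root.
Hence f_h = (C1 + C2*x)*exp(-3*x).
For the particular solution try f_p = A0 + A1*x. Substituting and matching coefficients of each power of x gives A0 = -5/27, A1 = -2/9, so f_p = -5/27 - 2*x/9.
General solution: f = -5/27 - 2*x/9 + C1*exp(-3*x) + C2*x*exp(-3*x).
Apply the initial conditions: f(0) = -5/27 + C1 = 2 and f'(0) = -2/9 + C2 - 3*C1 = -4. Solving gives C1 = 59/27, C2 = 25/9.

f = -5/27 - 2*x/9 + 59*exp(-3*x)/27 + 25*x*exp(-3*x)/9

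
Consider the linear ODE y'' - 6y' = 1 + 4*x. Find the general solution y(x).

y = C2 - 5*x/18 - x**2/3 + C1*exp(6*x)

Characteristic equation r² - 6r = 0 factors as (r - 6)r = 0, so r = 6, 0.
Hence y_h = C1*exp(6*x) + C2.
Since 0 is a characteristic root (multiplicity 1), multiply the polynomial trial by x: try y_p = x*(A0 + A1*x). Substituting and matching coefficients of each power of x gives A0 = -5/18, A1 = -1/3, so y_p = -5*x/18 - x^2/3.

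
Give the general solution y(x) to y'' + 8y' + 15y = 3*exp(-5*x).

y = C1*exp(-5*x) + C2*exp(-3*x) - 3*x*exp(-5*x)/2

Characteristic equation r² + 8r + 15 = 0 factors as (r + 5)(r + 3) = 0, so r = -5, -3.
Hence y_h = C1*exp(-5*x) + C2*exp(-3*x).
Since exp(-5*x) solves the homogeneous equation (r = -5 is a root of multiplicity 1), multiply the trial by x. Try y_p = A*x*exp(-5*x). Substituting into the equation and dividing by exp(-5*x) gives A = -3/2, so y_p = -3*x*exp(-5*x)/2.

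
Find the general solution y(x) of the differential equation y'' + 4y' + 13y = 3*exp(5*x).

Characteristic equation r² + 4r + 13 = 0 has discriminant (4)² - 4·(13) = -36 < 0, so r = -2 ± 3i.
Hence y_h = C1*cos(3*x)*exp(-2*x) + C2*exp(-2*x)*sin(3*x).
Try y_p = A*exp(5*x). Substituting into the equation and dividing by exp(5*x) gives A = 3/58, so y_p = 3*exp(5*x)/58.

y = 3*exp(5*x)/58 + C1*cos(3*x)*exp(-2*x) + C2*exp(-2*x)*sin(3*x)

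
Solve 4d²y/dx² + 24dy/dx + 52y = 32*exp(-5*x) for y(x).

y = C1*cos(2*x)*exp(-3*x) + C2*exp(-3*x)*sin(2*x) + exp(-5*x)

Divide through by 4: y'' + 6y' + 13y = 8*exp(-5*x).
Characteristic equation r² + 6r + 13 = 0 has discriminant (6)² - 4·(13) = -16 < 0, so r = -3 ± 2i.
Hence y_h = C1*cos(2*x)*exp(-3*x) + C2*exp(-3*x)*sin(2*x).
Try y_p = A*exp(-5*x). Substituting into the equation and dividing by exp(-5*x) gives A = 1, so y_p = exp(-5*x).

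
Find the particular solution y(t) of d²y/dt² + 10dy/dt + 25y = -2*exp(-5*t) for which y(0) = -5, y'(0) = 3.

y = -5*exp(-5*t) - t**2*exp(-5*t) - 22*t*exp(-5*t)

Characteristic equation r² + 10r + 25 = 0 has discriminant (10)² - 4·(25) = 0, so r = -5 is a repeated root.
Hence y_h = (C1 + C2*t)*exp(-5*t).
Since exp(-5*t) solves the homogeneous equation (r = -5 is a root of multiplicity 2), multiply the trial by t^2. Try y_p = A*t^2*exp(-5*t). Substituting into the equation and dividing by exp(-5*t) gives A = -1, so y_p = -t^2*exp(-5*t).
General solution: y = C1*exp(-5*t) - t^2*exp(-5*t) + C2*t*exp(-5*t).
Apply the initial conditions: y(0) = C1 = -5 and y'(0) = C2 - 5*C1 = 3. Solving gives C1 = -5, C2 = -22.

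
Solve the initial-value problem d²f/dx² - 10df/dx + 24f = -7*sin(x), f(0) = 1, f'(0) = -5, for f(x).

Characteristic equation r² - 10r + 24 = 0 factors as (r - 4)(r - 6) = 0, so r = 4, 6.
Hence f_h = C1*exp(4*x) + C2*exp(6*x).
Try f_p = A*cos(x) + B*sin(x). Substituting and equating the coefficients of cos(x) and sin(x) gives A = -70/629, B = -161/629, so f_p = -161*sin(x)/629 - 70*cos(x)/629.
General solution: f = -161*sin(x)/629 - 70*cos(x)/629 + C1*exp(4*x) + C2*exp(6*x).
Apply the initial conditions: f(0) = -70/629 + C1 + C2 = 1 and f'(0) = -161/629 + 4*C1 + 6*C2 = -5. Solving gives C1 = 97/17, C2 = -170/37.

f = -170*exp(6*x)/37 - 161*sin(x)/629 - 70*cos(x)/629 + 97*exp(4*x)/17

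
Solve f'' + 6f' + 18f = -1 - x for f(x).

f = -1/27 - x/18 + C1*cos(3*x)*exp(-3*x) + C2*exp(-3*x)*sin(3*x)

Characteristic equation r² + 6r + 18 = 0 has discriminant (6)² - 4·(18) = -36 < 0, so r = -3 ± 3i.
Hence f_h = C1*cos(3*x)*exp(-3*x) + C2*exp(-3*x)*sin(3*x).
For the particular solution try f_p = A0 + A1*x. Substituting and matching coefficients of each power of x gives A0 = -1/27, A1 = -1/18, so f_p = -1/27 - x/18.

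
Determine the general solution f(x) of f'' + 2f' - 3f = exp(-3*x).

Characteristic equation r² + 2r - 3 = 0 factors as (r - 1)(r + 3) = 0, so r = 1, -3.
Hence f_h = C1*exp(x) + C2*exp(-3*x).
Since exp(-3*x) solves the homogeneous equation (r = -3 is a root of multiplicity 1), multiply the trial by x. Try f_p = A*x*exp(-3*x). Substituting into the equation and dividing by exp(-3*x) gives A = -1/4, so f_p = -x*exp(-3*x)/4.

f = C1*exp(x) + C2*exp(-3*x) - x*exp(-3*x)/4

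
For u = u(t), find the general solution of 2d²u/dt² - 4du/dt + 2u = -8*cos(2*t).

u = 12*cos(2*t)/25 + 16*sin(2*t)/25 + C1*exp(t) + C2*t*exp(t)

Divide through by 2: u'' - 2u' + u = -4*cos(2*t).
Characteristic equation r² - 2r + 1 = 0 has discriminant (-2)² - 4·(1) = 0, so r = 1 is a repeated root.
Hence u_h = (C1 + C2*t)*exp(t).
Try u_p = A*cos(2*t) + B*sin(2*t). Substituting and equating the coefficients of cos(2t) and sin(2t) gives A = 12/25, B = 16/25, so u_p = 12*cos(2*t)/25 + 16*sin(2*t)/25.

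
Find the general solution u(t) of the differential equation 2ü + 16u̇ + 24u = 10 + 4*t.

u = 11/36 + t/6 + C1*exp(-2*t) + C2*exp(-6*t)

Divide through by 2: u'' + 8u' + 12u = 5 + 2*t.
Characteristic equation r² + 8r + 12 = 0 factors as (r + 2)(r + 6) = 0, so r = -2, -6.
Hence u_h = C1*exp(-2*t) + C2*exp(-6*t).
For the particular solution try u_p = A0 + A1*t. Substituting and matching coefficients of each power of t gives A0 = 11/36, A1 = 1/6, so u_p = 11/36 + t/6.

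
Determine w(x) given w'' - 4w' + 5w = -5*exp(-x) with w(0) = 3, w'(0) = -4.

w = -exp(-x)/2 - 23*exp(2*x)*sin(x)/2 + 7*cos(x)*exp(2*x)/2

Characteristic equation r² - 4r + 5 = 0 has discriminant (-4)² - 4·(5) = -4 < 0, so r = 2 ± i.
Hence w_h = C1*cos(x)*exp(2*x) + C2*exp(2*x)*sin(x).
Try w_p = A*exp(-x). Substituting into the equation and dividing by exp(-x) gives A = -1/2, so w_p = -exp(-x)/2.
General solution: w = -exp(-x)/2 + C1*cos(x)*exp(2*x) + C2*exp(2*x)*sin(x).
Apply the initial conditions: w(0) = -1/2 + C1 = 3 and w'(0) = 1/2 + C2 + 2*C1 = -4. Solving gives C1 = 7/2, C2 = -23/2.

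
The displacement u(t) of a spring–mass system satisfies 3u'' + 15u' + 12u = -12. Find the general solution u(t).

Divide through by 3: u'' + 5u' + 4u = -4.
Characteristic equation r² + 5r + 4 = 0 factors as (r + 4)(r + 1) = 0, so r = -4, -1.
Hence u_h = C1*exp(-4*t) + C2*exp(-t).
For the particular solution try u_p = A0. Substituting and matching coefficients of each power of t gives A0 = -1, so u_p = -1.

u = -1 + C1*exp(-4*t) + C2*exp(-t)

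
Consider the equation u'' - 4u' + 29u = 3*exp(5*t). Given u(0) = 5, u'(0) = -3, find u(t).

u = 3*exp(5*t)/34 - 451*exp(2*t)*sin(5*t)/170 + 167*cos(5*t)*exp(2*t)/34

Characteristic equation r² - 4r + 29 = 0 has discriminant (-4)² - 4·(29) = -100 < 0, so r = 2 ± 5i.
Hence u_h = C1*cos(5*t)*exp(2*t) + C2*exp(2*t)*sin(5*t).
Try u_p = A*exp(5*t). Substituting into the equation and dividing by exp(5*t) gives A = 3/34, so u_p = 3*exp(5*t)/34.
General solution: u = 3*exp(5*t)/34 + C1*cos(5*t)*exp(2*t) + C2*exp(2*t)*sin(5*t).
Apply the initial conditions: u(0) = 3/34 + C1 = 5 and u'(0) = 15/34 + 2*C1 + 5*C2 = -3. Solving gives C1 = 167/34, C2 = -451/170.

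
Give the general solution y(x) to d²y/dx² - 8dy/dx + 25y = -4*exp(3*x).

Characteristic equation r² - 8r + 25 = 0 has discriminant (-8)² - 4·(25) = -36 < 0, so r = 4 ± 3i.
Hence y_h = C1*cos(3*x)*exp(4*x) + C2*exp(4*x)*sin(3*x).
Try y_p = A*exp(3*x). Substituting into the equation and dividing by exp(3*x) gives A = -2/5, so y_p = -2*exp(3*x)/5.

y = -2*exp(3*x)/5 + C1*cos(3*x)*exp(4*x) + C2*exp(4*x)*sin(3*x)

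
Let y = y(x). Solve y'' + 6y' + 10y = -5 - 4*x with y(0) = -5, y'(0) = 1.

Characteristic equation r² + 6r + 10 = 0 has discriminant (6)² - 4·(10) = -4 < 0, so r = -3 ± i.
Hence y_h = C1*cos(x)*exp(-3*x) + C2*exp(-3*x)*sin(x).
For the particular solution try y_p = A0 + A1*x. Substituting and matching coefficients of each power of x gives A0 = -13/50, A1 = -2/5, so y_p = -13/50 - 2*x/5.
General solution: y = -13/50 - 2*x/5 + C1*cos(x)*exp(-3*x) + C2*exp(-3*x)*sin(x).
Apply the initial conditions: y(0) = -13/50 + C1 = -5 and y'(0) = -2/5 + C2 - 3*C1 = 1. Solving gives C1 = -237/50, C2 = -641/50.

y = -13/50 - 2*x/5 - 641*exp(-3*x)*sin(x)/50 - 237*cos(x)*exp(-3*x)/50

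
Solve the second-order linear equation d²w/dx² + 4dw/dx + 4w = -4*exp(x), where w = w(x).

w = -4*exp(x)/9 + C1*exp(-2*x) + C2*x*exp(-2*x)

Characteristic equation r² + 4r + 4 = 0 has discriminant (4)² - 4·(4) = 0, so r = -2 is a repeated root.
Hence w_h = (C1 + C2*x)*exp(-2*x).
Try w_p = A*exp(x). Substituting into the equation and dividing by exp(x) gives A = -4/9, so w_p = -4*exp(x)/9.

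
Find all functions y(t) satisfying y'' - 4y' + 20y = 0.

Characteristic equation r² - 4r + 20 = 0 has discriminant (-4)² - 4·(20) = -64 < 0, so r = 2 ± 4i.
Hence y_h = C1*cos(4*t)*exp(2*t) + C2*exp(2*t)*sin(4*t).

y = C1*cos(4*t)*exp(2*t) + C2*exp(2*t)*sin(4*t)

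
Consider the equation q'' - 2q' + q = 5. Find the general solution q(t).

Characteristic equation r² - 2r + 1 = 0 has discriminant (-2)² - 4·(1) = 0, so r = 1 is a repeated root.
Hence q_h = (C1 + C2*t)*exp(t).
For the particular solution try q_p = A0. Substituting and matching coefficients of each power of t gives A0 = 5, so q_p = 5.

q = 5 + C1*exp(t) + C2*t*exp(t)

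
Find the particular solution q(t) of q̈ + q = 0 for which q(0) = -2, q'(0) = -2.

Characteristic equation r² + 1 = 0 has discriminant (0)² - 4·(1) = -4 < 0, so r = ± i.
Hence q_h = C1*cos(t) + C2*sin(t).
Apply the initial conditions: q(0) = C1 = -2 and q'(0) = C2 = -2. Solving gives C1 = -2, C2 = -2.

q = -2*cos(t) - 2*sin(t)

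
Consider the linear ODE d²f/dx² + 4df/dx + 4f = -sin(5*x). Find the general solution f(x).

f = 20*cos(5*x)/841 + 21*sin(5*x)/841 + C1*exp(-2*x) + C2*x*exp(-2*x)

Characteristic equation r² + 4r + 4 = 0 has discriminant (4)² - 4·(4) = 0, so r = -2 is a repeated root.
Hence f_h = (C1 + C2*x)*exp(-2*x).
Try f_p = A*cos(5*x) + B*sin(5*x). Substituting and equating the coefficients of cos(5x) and sin(5x) gives A = 20/841, B = 21/841, so f_p = 20*cos(5*x)/841 + 21*sin(5*x)/841.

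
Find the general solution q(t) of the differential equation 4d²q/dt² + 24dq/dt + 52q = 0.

Divide through by 4: q'' + 6q' + 13q = 0.
Characteristic equation r² + 6r + 13 = 0 has discriminant (6)² - 4·(13) = -16 < 0, so r = -3 ± 2i.
Hence q_h = C1*cos(2*t)*exp(-3*t) + C2*exp(-3*t)*sin(2*t).

q = C1*cos(2*t)*exp(-3*t) + C2*exp(-3*t)*sin(2*t)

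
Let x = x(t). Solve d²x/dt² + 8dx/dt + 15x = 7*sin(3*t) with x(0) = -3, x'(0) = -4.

Characteristic equation r² + 8r + 15 = 0 factors as (r + 5)(r + 3) = 0, so r = -5, -3.
Hence x_h = C1*exp(-5*t) + C2*exp(-3*t).
Try x_p = A*cos(3*t) + B*sin(3*t). Substituting and equating the coefficients of cos(3t) and sin(3t) gives A = -14/51, B = 7/102, so x_p = -14*cos(3*t)/51 + 7*sin(3*t)/102.
General solution: x = -14*cos(3*t)/51 + 7*sin(3*t)/102 + C1*exp(-5*t) + C2*exp(-3*t).
Apply the initial conditions: x(0) = -14/51 + C1 + C2 = -3 and x'(0) = 7/34 - 5*C1 - 3*C2 = -4. Solving gives C1 = 421/68, C2 = -107/12.

x = -107*exp(-3*t)/12 - 14*cos(3*t)/51 + 7*sin(3*t)/102 + 421*exp(-5*t)/68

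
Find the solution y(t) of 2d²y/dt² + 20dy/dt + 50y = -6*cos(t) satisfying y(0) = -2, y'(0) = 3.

y = -320*exp(-5*t)/169 - 18*cos(t)/169 - 15*sin(t)/338 - 167*t*exp(-5*t)/26

Divide through by 2: y'' + 10y' + 25y = -3*cos(t).
Characteristic equation r² + 10r + 25 = 0 has discriminant (10)² - 4·(25) = 0, so r = -5 is a repeated root.
Hence y_h = (C1 + C2*t)*exp(-5*t).
Try y_p = A*cos(t) + B*sin(t). Substituting and equating the coefficients of cos(t) and sin(t) gives A = -18/169, B = -15/338, so y_p = -18*cos(t)/169 - 15*sin(t)/338.
General solution: y = -18*cos(t)/169 - 15*sin(t)/338 + C1*exp(-5*t) + C2*t*exp(-5*t).
Apply the initial conditions: y(0) = -18/169 + C1 = -2 and y'(0) = -15/338 + C2 - 5*C1 = 3. Solving gives C1 = -320/169, C2 = -167/26.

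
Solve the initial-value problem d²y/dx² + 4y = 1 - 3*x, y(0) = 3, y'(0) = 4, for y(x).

Characteristic equation r² + 4 = 0 has discriminant (0)² - 4·(4) = -16 < 0, so r = ± 2i.
Hence y_h = C1*cos(2*x) + C2*sin(2*x).
For the particular solution try y_p = A0 + A1*x. Substituting and matching coefficients of each power of x gives A0 = 1/4, A1 = -3/4, so y_p = 1/4 - 3*x/4.
General solution: y = 1/4 - 3*x/4 + C1*cos(2*x) + C2*sin(2*x).
Apply the initial conditions: y(0) = 1/4 + C1 = 3 and y'(0) = -3/4 + 2*C2 = 4. Solving gives C1 = 11/4, C2 = 19/8.

y = 1/4 - 3*x/4 + 11*cos(2*x)/4 + 19*sin(2*x)/8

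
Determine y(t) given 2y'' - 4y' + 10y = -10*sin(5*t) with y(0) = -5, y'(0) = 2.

y = -cos(5*t)/10 + sin(5*t)/5 - 49*cos(2*t)*exp(t)/10 + 59*exp(t)*sin(2*t)/20

Divide through by 2: y'' - 2y' + 5y = -5*sin(5*t).
Characteristic equation r² - 2r + 5 = 0 has discriminant (-2)² - 4·(5) = -16 < 0, so r = 1 ± 2i.
Hence y_h = C1*cos(2*t)*exp(t) + C2*exp(t)*sin(2*t).
Try y_p = A*cos(5*t) + B*sin(5*t). Substituting and equating the coefficients of cos(5t) and sin(5t) gives A = -1/10, B = 1/5, so y_p = -cos(5*t)/10 + sin(5*t)/5.
General solution: y = -cos(5*t)/10 + sin(5*t)/5 + C1*cos(2*t)*exp(t) + C2*exp(t)*sin(2*t).
Apply the initial conditions: y(0) = -1/10 + C1 = -5 and y'(0) = 1 + C1 + 2*C2 = 2. Solving gives C1 = -49/10, C2 = 59/20.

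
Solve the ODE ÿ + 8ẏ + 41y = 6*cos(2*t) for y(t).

y = 96*sin(2*t)/1625 + 222*cos(2*t)/1625 + C1*cos(5*t)*exp(-4*t) + C2*exp(-4*t)*sin(5*t)

Characteristic equation r² + 8r + 41 = 0 has discriminant (8)² - 4·(41) = -100 < 0, so r = -4 ± 5i.
Hence y_h = C1*cos(5*t)*exp(-4*t) + C2*exp(-4*t)*sin(5*t).
Try y_p = A*cos(2*t) + B*sin(2*t). Substituting and equating the coefficients of cos(2t) and sin(2t) gives A = 222/1625, B = 96/1625, so y_p = 96*sin(2*t)/1625 + 222*cos(2*t)/1625.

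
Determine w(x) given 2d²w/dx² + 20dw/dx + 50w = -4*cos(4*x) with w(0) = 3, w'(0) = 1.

w = -80*sin(4*x)/1681 - 18*cos(4*x)/1681 + 5061*exp(-5*x)/1681 + 666*x*exp(-5*x)/41

Divide through by 2: w'' + 10w' + 25w = -2*cos(4*x).
Characteristic equation r² + 10r + 25 = 0 has discriminant (10)² - 4·(25) = 0, so r = -5 is a repeated root.
Hence w_h = (C1 + C2*x)*exp(-5*x).
Try w_p = A*cos(4*x) + B*sin(4*x). Substituting and equating the coefficients of cos(4x) and sin(4x) gives A = -18/1681, B = -80/1681, so w_p = -80*sin(4*x)/1681 - 18*cos(4*x)/1681.
General solution: w = -80*sin(4*x)/1681 - 18*cos(4*x)/1681 + C1*exp(-5*x) + C2*x*exp(-5*x).
Apply the initial conditions: w(0) = -18/1681 + C1 = 3 and w'(0) = -320/1681 + C2 - 5*C1 = 1. Solving gives C1 = 5061/1681, C2 = 666/41.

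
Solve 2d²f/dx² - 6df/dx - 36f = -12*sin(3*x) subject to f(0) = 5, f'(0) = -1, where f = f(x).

Divide through by 2: f'' - 3f' - 18f = -6*sin(3*x).
Characteristic equation r² - 3r - 18 = 0 factors as (r - 6)(r + 3) = 0, so r = 6, -3.
Hence f_h = C1*exp(6*x) + C2*exp(-3*x).
Try f_p = A*cos(3*x) + B*sin(3*x). Substituting and equating the coefficients of cos(3x) and sin(3x) gives A = -1/15, B = 1/5, so f_p = -cos(3*x)/15 + sin(3*x)/5.
General solution: f = -cos(3*x)/15 + sin(3*x)/5 + C1*exp(6*x) + C2*exp(-3*x).
Apply the initial conditions: f(0) = -1/15 + C1 + C2 = 5 and f'(0) = 3/5 - 3*C2 + 6*C1 = -1. Solving gives C1 = 68/45, C2 = 32/9.

f = -cos(3*x)/15 + sin(3*x)/5 + 32*exp(-3*x)/9 + 68*exp(6*x)/45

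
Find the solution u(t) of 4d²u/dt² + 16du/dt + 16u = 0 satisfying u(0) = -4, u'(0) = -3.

u = -4*exp(-2*t) - 11*t*exp(-2*t)

Divide through by 4: u'' + 4u' + 4u = 0.
Characteristic equation r² + 4r + 4 = 0 has discriminant (4)² - 4·(4) = 0, so r = -2 is a repeated root.
Hence u_h = (C1 + C2*t)*exp(-2*t).
Apply the initial conditions: u(0) = C1 = -4 and u'(0) = C2 - 2*C1 = -3. Solving gives C1 = -4, C2 = -11.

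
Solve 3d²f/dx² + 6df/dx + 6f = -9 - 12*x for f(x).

f = 1/2 - 2*x + C1*cos(x)*exp(-x) + C2*exp(-x)*sin(x)

Divide through by 3: f'' + 2f' + 2f = -3 - 4*x.
Characteristic equation r² + 2r + 2 = 0 has discriminant (2)² - 4·(2) = -4 < 0, so r = -1 ± i.
Hence f_h = C1*cos(x)*exp(-x) + C2*exp(-x)*sin(x).
For the particular solution try f_p = A0 + A1*x. Substituting and matching coefficients of each power of x gives A0 = 1/2, A1 = -2, so f_p = 1/2 - 2*x.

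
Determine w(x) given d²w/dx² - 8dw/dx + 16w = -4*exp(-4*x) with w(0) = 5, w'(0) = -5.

w = -exp(-4*x)/16 + 81*exp(4*x)/16 - 51*x*exp(4*x)/2

Characteristic equation r² - 8r + 16 = 0 has discriminant (-8)² - 4·(16) = 0, so r = 4 is a repeated root.
Hence w_h = (C1 + C2*x)*exp(4*x).
Try w_p = A*exp(-4*x). Substituting into the equation and dividing by exp(-4*x) gives A = -1/16, so w_p = -exp(-4*x)/16.
General solution: w = -exp(-4*x)/16 + C1*exp(4*x) + C2*x*exp(4*x).
Apply the initial conditions: w(0) = -1/16 + C1 = 5 and w'(0) = 1/4 + C2 + 4*C1 = -5. Solving gives C1 = 81/16, C2 = -51/2.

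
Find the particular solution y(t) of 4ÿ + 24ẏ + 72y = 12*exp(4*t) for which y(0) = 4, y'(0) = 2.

Divide through by 4: y'' + 6y' + 18y = 3*exp(4*t).
Characteristic equation r² + 6r + 18 = 0 has discriminant (6)² - 4·(18) = -36 < 0, so r = -3 ± 3i.
Hence y_h = C1*cos(3*t)*exp(-3*t) + C2*exp(-3*t)*sin(3*t).
Try y_p = A*exp(4*t). Substituting into the equation and dividing by exp(4*t) gives A = 3/58, so y_p = 3*exp(4*t)/58.
General solution: y = 3*exp(4*t)/58 + C1*cos(3*t)*exp(-3*t) + C2*exp(-3*t)*sin(3*t).
Apply the initial conditions: y(0) = 3/58 + C1 = 4 and y'(0) = 6/29 - 3*C1 + 3*C2 = 2. Solving gives C1 = 229/58, C2 = 791/174.

y = 3*exp(4*t)/58 + 229*cos(3*t)*exp(-3*t)/58 + 791*exp(-3*t)*sin(3*t)/174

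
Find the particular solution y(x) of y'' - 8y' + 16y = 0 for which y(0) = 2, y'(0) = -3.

Characteristic equation r² - 8r + 16 = 0 has discriminant (-8)² - 4·(16) = 0, so r = 4 is a repeated root.
Hence y_h = (C1 + C2*x)*exp(4*x).
Apply the initial conditions: y(0) = C1 = 2 and y'(0) = C2 + 4*C1 = -3. Solving gives C1 = 2, C2 = -11.

y = 2*exp(4*x) - 11*x*exp(4*x)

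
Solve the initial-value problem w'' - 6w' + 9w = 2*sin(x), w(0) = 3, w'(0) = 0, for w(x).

w = 3*cos(x)/25 + 4*sin(x)/25 + 72*exp(3*x)/25 - 44*x*exp(3*x)/5

Characteristic equation r² - 6r + 9 = 0 has discriminant (-6)² - 4·(9) = 0, so r = 3 is a repeated root.
Hence w_h = (C1 + C2*x)*exp(3*x).
Try w_p = A*cos(x) + B*sin(x). Substituting and equating the coefficients of cos(x) and sin(x) gives A = 3/25, B = 4/25, so w_p = 3*cos(x)/25 + 4*sin(x)/25.
General solution: w = 3*cos(x)/25 + 4*sin(x)/25 + C1*exp(3*x) + C2*x*exp(3*x).
Apply the initial conditions: w(0) = 3/25 + C1 = 3 and w'(0) = 4/25 + C2 + 3*C1 = 0. Solving gives C1 = 72/25, C2 = -44/5.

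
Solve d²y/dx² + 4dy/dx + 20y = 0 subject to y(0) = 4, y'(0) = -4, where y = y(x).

y = exp(-2*x)*sin(4*x) + 4*cos(4*x)*exp(-2*x)

Characteristic equation r² + 4r + 20 = 0 has discriminant (4)² - 4·(20) = -64 < 0, so r = -2 ± 4i.
Hence y_h = C1*cos(4*x)*exp(-2*x) + C2*exp(-2*x)*sin(4*x).
Apply the initial conditions: y(0) = C1 = 4 and y'(0) = -2*C1 + 4*C2 = -4. Solving gives C1 = 4, C2 = 1.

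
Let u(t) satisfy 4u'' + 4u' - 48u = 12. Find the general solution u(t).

Divide through by 4: u'' + u' - 12u = 3.
Characteristic equation r² + r - 12 = 0 factors as (r + 4)(r - 3) = 0, so r = -4, 3.
Hence u_h = C1*exp(-4*t) + C2*exp(3*t).
For the particular solution try u_p = A0. Substituting and matching coefficients of each power of t gives A0 = -1/4, so u_p = -1/4.

u = -1/4 + C1*exp(-4*t) + C2*exp(3*t)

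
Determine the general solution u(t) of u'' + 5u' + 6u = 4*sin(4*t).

Characteristic equation r² + 5r + 6 = 0 factors as (r + 2)(r + 3) = 0, so r = -2, -3.
Hence u_h = C1*exp(-2*t) + C2*exp(-3*t).
Try u_p = A*cos(4*t) + B*sin(4*t). Substituting and equating the coefficients of cos(4t) and sin(4t) gives A = -4/25, B = -2/25, so u_p = -4*cos(4*t)/25 - 2*sin(4*t)/25.

u = -4*cos(4*t)/25 - 2*sin(4*t)/25 + C1*exp(-2*t) + C2*exp(-3*t)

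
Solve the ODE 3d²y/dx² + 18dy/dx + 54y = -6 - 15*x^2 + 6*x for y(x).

y = -29/162 - 5*x**2/18 + 8*x/27 + C1*cos(3*x)*exp(-3*x) + C2*exp(-3*x)*sin(3*x)

Divide through by 3: y'' + 6y' + 18y = -2 - 5*x^2 + 2*x.
Characteristic equation r² + 6r + 18 = 0 has discriminant (6)² - 4·(18) = -36 < 0, so r = -3 ± 3i.
Hence y_h = C1*cos(3*x)*exp(-3*x) + C2*exp(-3*x)*sin(3*x).
For the particular solution try y_p = A0 + A1*x + A2*x^2. Substituting and matching coefficients of each power of x gives A0 = -29/162, A1 = 8/27, A2 = -5/18, so y_p = -29/162 - 5*x^2/18 + 8*x/27.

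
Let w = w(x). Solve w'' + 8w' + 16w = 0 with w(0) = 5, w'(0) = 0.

w = 5*exp(-4*x) + 20*x*exp(-4*x)

Characteristic equation r² + 8r + 16 = 0 has discriminant (8)² - 4·(16) = 0, so r = -4 is a repeated root.
Hence w_h = (C1 + C2*x)*exp(-4*x).
Apply the initial conditions: w(0) = C1 = 5 and w'(0) = C2 - 4*C1 = 0. Solving gives C1 = 5, C2 = 20.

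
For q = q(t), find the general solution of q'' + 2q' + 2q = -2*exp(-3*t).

q = -2*exp(-3*t)/5 + C1*cos(t)*exp(-t) + C2*exp(-t)*sin(t)

Characteristic equation r² + 2r + 2 = 0 has discriminant (2)² - 4·(2) = -4 < 0, so r = -1 ± i.
Hence q_h = C1*cos(t)*exp(-t) + C2*exp(-t)*sin(t).
Try q_p = A*exp(-3*t). Substituting into the equation and dividing by exp(-3*t) gives A = -2/5, so q_p = -2*exp(-3*t)/5.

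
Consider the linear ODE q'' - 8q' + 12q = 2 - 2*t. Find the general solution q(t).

q = 1/18 - t/6 + C1*exp(6*t) + C2*exp(2*t)

Characteristic equation r² - 8r + 12 = 0 factors as (r - 6)(r - 2) = 0, so r = 6, 2.
Hence q_h = C1*exp(6*t) + C2*exp(2*t).
For the particular solution try q_p = A0 + A1*t. Substituting and matching coefficients of each power of t gives A0 = 1/18, A1 = -1/6, so q_p = 1/18 - t/6.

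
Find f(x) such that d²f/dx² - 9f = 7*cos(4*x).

Characteristic equation r² - 9 = 0 factors as (r - 3)(r + 3) = 0, so r = 3, -3.
Hence f_h = C1*exp(3*x) + C2*exp(-3*x).
Try f_p = A*cos(4*x) + B*sin(4*x). Substituting and equating the coefficients of cos(4x) and sin(4x) gives A = -7/25, B = 0, so f_p = -7*cos(4*x)/25.

f = -7*cos(4*x)/25 + C1*exp(3*x) + C2*exp(-3*x)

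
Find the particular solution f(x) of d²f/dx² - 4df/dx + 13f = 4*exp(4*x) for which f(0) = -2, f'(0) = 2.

f = 4*exp(4*x)/13 - 30*cos(3*x)*exp(2*x)/13 + 70*exp(2*x)*sin(3*x)/39

Characteristic equation r² - 4r + 13 = 0 has discriminant (-4)² - 4·(13) = -36 < 0, so r = 2 ± 3i.
Hence f_h = C1*cos(3*x)*exp(2*x) + C2*exp(2*x)*sin(3*x).
Try f_p = A*exp(4*x). Substituting into the equation and dividing by exp(4*x) gives A = 4/13, so f_p = 4*exp(4*x)/13.
General solution: f = 4*exp(4*x)/13 + C1*cos(3*x)*exp(2*x) + C2*exp(2*x)*sin(3*x).
Apply the initial conditions: f(0) = 4/13 + C1 = -2 and f'(0) = 16/13 + 2*C1 + 3*C2 = 2. Solving gives C1 = -30/13, C2 = 70/39.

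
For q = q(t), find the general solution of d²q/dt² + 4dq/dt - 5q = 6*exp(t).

Characteristic equation r² + 4r - 5 = 0 factors as (r - 1)(r + 5) = 0, so r = 1, -5.
Hence q_h = C1*exp(t) + C2*exp(-5*t).
Since exp(t) solves the homogeneous equation (r = 1 is a root of multiplicity 1), multiply the trial by t. Try q_p = A*t*exp(t). Substituting into the equation and dividing by exp(t) gives A = 1, so q_p = t*exp(t).

q = C1*exp(t) + C2*exp(-5*t) + t*exp(t)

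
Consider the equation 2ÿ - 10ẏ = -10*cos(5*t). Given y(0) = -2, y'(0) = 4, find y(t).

y = -14/5 + cos(5*t)/10 + sin(5*t)/10 + 7*exp(5*t)/10

Divide through by 2: y'' - 5y' = -5*cos(5*t).
Characteristic equation r² - 5r = 0 factors as (r - 5)r = 0, so r = 5, 0.
Hence y_h = C1*exp(5*t) + C2.
Try y_p = A*cos(5*t) + B*sin(5*t). Substituting and equating the coefficients of cos(5t) and sin(5t) gives A = 1/10, B = 1/10, so y_p = cos(5*t)/10 + sin(5*t)/10.
General solution: y = C2 + cos(5*t)/10 + sin(5*t)/10 + C1*exp(5*t).
Apply the initial conditions: y(0) = 1/10 + C1 + C2 = -2 and y'(0) = 1/2 + 5*C1 = 4. Solving gives C1 = 7/10, C2 = -14/5.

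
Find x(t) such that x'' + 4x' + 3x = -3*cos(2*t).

Characteristic equation r² + 4r + 3 = 0 factors as (r + 3)(r + 1) = 0, so r = -3, -1.
Hence x_h = C1*exp(-3*t) + C2*exp(-t).
Try x_p = A*cos(2*t) + B*sin(2*t). Substituting and equating the coefficients of cos(2t) and sin(2t) gives A = 3/65, B = -24/65, so x_p = -24*sin(2*t)/65 + 3*cos(2*t)/65.

x = -24*sin(2*t)/65 + 3*cos(2*t)/65 + C1*exp(-3*t) + C2*exp(-t)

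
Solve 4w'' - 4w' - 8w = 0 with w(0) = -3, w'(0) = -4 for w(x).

Divide through by 4: w'' - w' - 2w = 0.
Characteristic equation r² - r - 2 = 0 factors as (r - 2)(r + 1) = 0, so r = 2, -1.
Hence w_h = C1*exp(2*x) + C2*exp(-x).
Apply the initial conditions: w(0) = C1 + C2 = -3 and w'(0) = -C2 + 2*C1 = -4. Solving gives C1 = -7/3, C2 = -2/3.

w = -7*exp(2*x)/3 - 2*exp(-x)/3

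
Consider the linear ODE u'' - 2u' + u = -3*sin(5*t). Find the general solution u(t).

u = -15*cos(5*t)/338 + 18*sin(5*t)/169 + C1*exp(t) + C2*t*exp(t)

Characteristic equation r² - 2r + 1 = 0 has discriminant (-2)² - 4·(1) = 0, so r = 1 is a repeated root.
Hence u_h = (C1 + C2*t)*exp(t).
Try u_p = A*cos(5*t) + B*sin(5*t). Substituting and equating the coefficients of cos(5t) and sin(5t) gives A = -15/338, B = 18/169, so u_p = -15*cos(5*t)/338 + 18*sin(5*t)/169.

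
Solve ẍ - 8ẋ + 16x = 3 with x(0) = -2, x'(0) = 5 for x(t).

Characteristic equation r² - 8r + 16 = 0 has discriminant (-8)² - 4·(16) = 0, so r = 4 is a repeated root.
Hence x_h = (C1 + C2*t)*exp(4*t).
For the particular solution try x_p = A0. Substituting and matching coefficients of each power of t gives A0 = 3/16, so x_p = 3/16.
General solution: x = 3/16 + C1*exp(4*t) + C2*t*exp(4*t).
Apply the initial conditions: x(0) = 3/16 + C1 = -2 and x'(0) = C2 + 4*C1 = 5. Solving gives C1 = -35/16, C2 = 55/4.

x = 3/16 - 35*exp(4*t)/16 + 55*t*exp(4*t)/4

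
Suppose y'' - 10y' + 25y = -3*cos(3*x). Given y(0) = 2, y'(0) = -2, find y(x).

y = -12*cos(3*x)/289 + 45*sin(3*x)/578 + 590*exp(5*x)/289 - 423*x*exp(5*x)/34

Characteristic equation r² - 10r + 25 = 0 has discriminant (-10)² - 4·(25) = 0, so r = 5 is a repeated root.
Hence y_h = (C1 + C2*x)*exp(5*x).
Try y_p = A*cos(3*x) + B*sin(3*x). Substituting and equating the coefficients of cos(3x) and sin(3x) gives A = -12/289, B = 45/578, so y_p = -12*cos(3*x)/289 + 45*sin(3*x)/578.
General solution: y = -12*cos(3*x)/289 + 45*sin(3*x)/578 + C1*exp(5*x) + C2*x*exp(5*x).
Apply the initial conditions: y(0) = -12/289 + C1 = 2 and y'(0) = 135/578 + C2 + 5*C1 = -2. Solving gives C1 = 590/289, C2 = -423/34.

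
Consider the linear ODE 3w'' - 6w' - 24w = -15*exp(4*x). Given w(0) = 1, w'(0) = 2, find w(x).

w = 7*exp(-2*x)/36 + 29*exp(4*x)/36 - 5*x*exp(4*x)/6

Divide through by 3: w'' - 2w' - 8w = -5*exp(4*x).
Characteristic equation r² - 2r - 8 = 0 factors as (r - 4)(r + 2) = 0, so r = 4, -2.
Hence w_h = C1*exp(4*x) + C2*exp(-2*x).
Since exp(4*x) solves the homogeneous equation (r = 4 is a root of multiplicity 1), multiply the trial by x. Try w_p = A*x*exp(4*x). Substituting into the equation and dividing by exp(4*x) gives A = -5/6, so w_p = -5*x*exp(4*x)/6.
General solution: w = C1*exp(4*x) + C2*exp(-2*x) - 5*x*exp(4*x)/6.
Apply the initial conditions: w(0) = C1 + C2 = 1 and w'(0) = -5/6 - 2*C2 + 4*C1 = 2. Solving gives C1 = 29/36, C2 = 7/36.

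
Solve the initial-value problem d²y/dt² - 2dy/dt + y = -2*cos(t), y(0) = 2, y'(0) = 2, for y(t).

y = 2*exp(t) - t*exp(t) + sin(t)

Characteristic equation r² - 2r + 1 = 0 has discriminant (-2)² - 4·(1) = 0, so r = 1 is a repeated root.
Hence y_h = (C1 + C2*t)*exp(t).
Try y_p = A*cos(t) + B*sin(t). Substituting and equating the coefficients of cos(t) and sin(t) gives A = 0, B = 1, so y_p = sin(t).
General solution: y = C1*exp(t) + C2*t*exp(t) + sin(t).
Apply the initial conditions: y(0) = C1 = 2 and y'(0) = 1 + C1 + C2 = 2. Solving gives C1 = 2, C2 = -1.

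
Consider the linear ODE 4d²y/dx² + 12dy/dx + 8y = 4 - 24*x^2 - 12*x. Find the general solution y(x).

Divide through by 4: y'' + 3y' + 2y = 1 - 6*x^2 - 3*x.
Characteristic equation r² + 3r + 2 = 0 factors as (r + 1)(r + 2) = 0, so r = -1, -2.
Hence y_h = C1*exp(-x) + C2*exp(-2*x).
For the particular solution try y_p = A0 + A1*x + A2*x^2. Substituting and matching coefficients of each power of x gives A0 = -31/4, A1 = 15/2, A2 = -3, so y_p = -31/4 - 3*x^2 + 15*x/2.

y = -31/4 - 3*x**2 + 15*x/2 + C1*exp(-x) + C2*exp(-2*x)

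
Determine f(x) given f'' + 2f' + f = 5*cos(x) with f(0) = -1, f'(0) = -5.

f = -exp(-x) + 5*sin(x)/2 - 17*x*exp(-x)/2

Characteristic equation r² + 2r + 1 = 0 has discriminant (2)² - 4·(1) = 0, so r = -1 is a repeated root.
Hence f_h = (C1 + C2*x)*exp(-x).
Try f_p = A*cos(x) + B*sin(x). Substituting and equating the coefficients of cos(x) and sin(x) gives A = 0, B = 5/2, so f_p = 5*sin(x)/2.
General solution: f = 5*sin(x)/2 + C1*exp(-x) + C2*x*exp(-x).
Apply the initial conditions: f(0) = C1 = -1 and f'(0) = 5/2 + C2 - C1 = -5. Solving gives C1 = -1, C2 = -17/2.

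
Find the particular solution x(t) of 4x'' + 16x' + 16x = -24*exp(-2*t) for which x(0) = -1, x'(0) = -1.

x = -exp(-2*t) - 3*t*exp(-2*t) - 3*t**2*exp(-2*t)

Divide through by 4: x'' + 4x' + 4x = -6*exp(-2*t).
Characteristic equation r² + 4r + 4 = 0 has discriminant (4)² - 4·(4) = 0, so r = -2 is a repeated root.
Hence x_h = (C1 + C2*t)*exp(-2*t).
Since exp(-2*t) solves the homogeneous equation (r = -2 is a root of multiplicity 2), multiply the trial by t^2. Try x_p = A*t^2*exp(-2*t). Substituting into the equation and dividing by exp(-2*t) gives A = -3, so x_p = -3*t^2*exp(-2*t).
General solution: x = C1*exp(-2*t) - 3*t^2*exp(-2*t) + C2*t*exp(-2*t).
Apply the initial conditions: x(0) = C1 = -1 and x'(0) = C2 - 2*C1 = -1. Solving gives C1 = -1, C2 = -3.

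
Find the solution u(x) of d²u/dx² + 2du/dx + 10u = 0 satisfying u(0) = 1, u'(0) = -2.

u = cos(3*x)*exp(-x) - exp(-x)*sin(3*x)/3

Characteristic equation r² + 2r + 10 = 0 has discriminant (2)² - 4·(10) = -36 < 0, so r = -1 ± 3i.
Hence u_h = C1*cos(3*x)*exp(-x) + C2*exp(-x)*sin(3*x).
Apply the initial conditions: u(0) = C1 = 1 and u'(0) = -C1 + 3*C2 = -2. Solving gives C1 = 1, C2 = -1/3.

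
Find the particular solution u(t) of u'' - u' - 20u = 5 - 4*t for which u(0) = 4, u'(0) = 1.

Characteristic equation r² - r - 20 = 0 factors as (r + 4)(r - 5) = 0, so r = -4, 5.
Hence u_h = C1*exp(-4*t) + C2*exp(5*t).
For the particular solution try u_p = A0 + A1*t. Substituting and matching coefficients of each power of t gives A0 = -13/50, A1 = 1/5, so u_p = -13/50 + t/5.
General solution: u = -13/50 + t/5 + C1*exp(-4*t) + C2*exp(5*t).
Apply the initial conditions: u(0) = -13/50 + C1 + C2 = 4 and u'(0) = 1/5 - 4*C1 + 5*C2 = 1. Solving gives C1 = 41/18, C2 = 446/225.

u = -13/50 + t/5 + 41*exp(-4*t)/18 + 446*exp(5*t)/225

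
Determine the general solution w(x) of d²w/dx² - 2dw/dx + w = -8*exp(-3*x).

Characteristic equation r² - 2r + 1 = 0 has discriminant (-2)² - 4·(1) = 0, so r = 1 is a repeated root.
Hence w_h = (C1 + C2*x)*exp(x).
Try w_p = A*exp(-3*x). Substituting into the equation and dividing by exp(-3*x) gives A = -1/2, so w_p = -exp(-3*x)/2.

w = -exp(-3*x)/2 + C1*exp(x) + C2*x*exp(x)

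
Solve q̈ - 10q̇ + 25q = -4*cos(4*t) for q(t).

Characteristic equation r² - 10r + 25 = 0 has discriminant (-10)² - 4·(25) = 0, so r = 5 is a repeated root.
Hence q_h = (C1 + C2*t)*exp(5*t).
Try q_p = A*cos(4*t) + B*sin(4*t). Substituting and equating the coefficients of cos(4t) and sin(4t) gives A = -36/1681, B = 160/1681, so q_p = -36*cos(4*t)/1681 + 160*sin(4*t)/1681.

q = -36*cos(4*t)/1681 + 160*sin(4*t)/1681 + C1*exp(5*t) + C2*t*exp(5*t)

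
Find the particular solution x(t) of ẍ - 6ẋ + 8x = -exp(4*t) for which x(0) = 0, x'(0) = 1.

x = -3*exp(2*t)/4 + 3*exp(4*t)/4 - t*exp(4*t)/2

Characteristic equation r² - 6r + 8 = 0 factors as (r - 2)(r - 4) = 0, so r = 2, 4.
Hence x_h = C1*exp(2*t) + C2*exp(4*t).
Since exp(4*t) solves the homogeneous equation (r = 4 is a root of multiplicity 1), multiply the trial by t. Try x_p = A*t*exp(4*t). Substituting into the equation and dividing by exp(4*t) gives A = -1/2, so x_p = -t*exp(4*t)/2.
General solution: x = C1*exp(2*t) + C2*exp(4*t) - t*exp(4*t)/2.
Apply the initial conditions: x(0) = C1 + C2 = 0 and x'(0) = -1/2 + 2*C1 + 4*C2 = 1. Solving gives C1 = -3/4, C2 = 3/4.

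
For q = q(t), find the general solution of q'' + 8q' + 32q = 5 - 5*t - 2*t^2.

Characteristic equation r² + 8r + 32 = 0 has discriminant (8)² - 4·(32) = -64 < 0, so r = -4 ± 4i.
Hence q_h = C1*cos(4*t)*exp(-4*t) + C2*exp(-4*t)*sin(4*t).
For the particular solution try q_p = A0 + A1*t + A2*t^2. Substituting and matching coefficients of each power of t gives A0 = 49/256, A1 = -1/8, A2 = -1/16, so q_p = 49/256 - t/8 - t^2/16.

q = 49/256 - t/8 - t**2/16 + C1*cos(4*t)*exp(-4*t) + C2*exp(-4*t)*sin(4*t)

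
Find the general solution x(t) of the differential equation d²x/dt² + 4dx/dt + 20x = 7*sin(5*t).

Characteristic equation r² + 4r + 20 = 0 has discriminant (4)² - 4·(20) = -64 < 0, so r = -2 ± 4i.
Hence x_h = C1*cos(4*t)*exp(-2*t) + C2*exp(-2*t)*sin(4*t).
Try x_p = A*cos(5*t) + B*sin(5*t). Substituting and equating the coefficients of cos(5t) and sin(5t) gives A = -28/85, B = -7/85, so x_p = -28*cos(5*t)/85 - 7*sin(5*t)/85.

x = -28*cos(5*t)/85 - 7*sin(5*t)/85 + C1*cos(4*t)*exp(-2*t) + C2*exp(-2*t)*sin(4*t)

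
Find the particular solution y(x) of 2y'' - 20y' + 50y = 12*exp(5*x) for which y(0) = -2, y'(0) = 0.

Divide through by 2: y'' - 10y' + 25y = 6*exp(5*x).
Characteristic equation r² - 10r + 25 = 0 has discriminant (-10)² - 4·(25) = 0, so r = 5 is a repeated root.
Hence y_h = (C1 + C2*x)*exp(5*x).
Since exp(5*x) solves the homogeneous equation (r = 5 is a root of multiplicity 2), multiply the trial by x^2. Try y_p = A*x^2*exp(5*x). Substituting into the equation and dividing by exp(5*x) gives A = 3, so y_p = 3*x^2*exp(5*x).
General solution: y = C1*exp(5*x) + 3*x^2*exp(5*x) + C2*x*exp(5*x).
Apply the initial conditions: y(0) = C1 = -2 and y'(0) = C2 + 5*C1 = 0. Solving gives C1 = -2, C2 = 10.

y = -2*exp(5*x) + 3*x**2*exp(5*x) + 10*x*exp(5*x)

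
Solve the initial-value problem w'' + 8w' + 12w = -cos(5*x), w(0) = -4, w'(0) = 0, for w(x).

Characteristic equation r² + 8r + 12 = 0 factors as (r + 2)(r + 6) = 0, so r = -2, -6.
Hence w_h = C1*exp(-2*x) + C2*exp(-6*x).
Try w_p = A*cos(5*x) + B*sin(5*x). Substituting and equating the coefficients of cos(5x) and sin(5x) gives A = 13/1769, B = -40/1769, so w_p = -40*sin(5*x)/1769 + 13*cos(5*x)/1769.
General solution: w = -40*sin(5*x)/1769 + 13*cos(5*x)/1769 + C1*exp(-2*x) + C2*exp(-6*x).
Apply the initial conditions: w(0) = 13/1769 + C1 + C2 = -4 and w'(0) = -200/1769 - 6*C2 - 2*C1 = 0. Solving gives C1 = -347/58, C2 = 241/122.

w = -347*exp(-2*x)/58 - 40*sin(5*x)/1769 + 13*cos(5*x)/1769 + 241*exp(-6*x)/122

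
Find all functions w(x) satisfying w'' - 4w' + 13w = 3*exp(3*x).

w = 3*exp(3*x)/10 + C1*cos(3*x)*exp(2*x) + C2*exp(2*x)*sin(3*x)

Characteristic equation r² - 4r + 13 = 0 has discriminant (-4)² - 4·(13) = -36 < 0, so r = 2 ± 3i.
Hence w_h = C1*cos(3*x)*exp(2*x) + C2*exp(2*x)*sin(3*x).
Try w_p = A*exp(3*x). Substituting into the equation and dividing by exp(3*x) gives A = 3/10, so w_p = 3*exp(3*x)/10.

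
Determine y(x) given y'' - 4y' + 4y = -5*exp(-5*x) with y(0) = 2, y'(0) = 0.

Characteristic equation r² - 4r + 4 = 0 has discriminant (-4)² - 4·(4) = 0, so r = 2 is a repeated root.
Hence y_h = (C1 + C2*x)*exp(2*x).
Try y_p = A*exp(-5*x). Substituting into the equation and dividing by exp(-5*x) gives A = -5/49, so y_p = -5*exp(-5*x)/49.
General solution: y = -5*exp(-5*x)/49 + C1*exp(2*x) + C2*x*exp(2*x).
Apply the initial conditions: y(0) = -5/49 + C1 = 2 and y'(0) = 25/49 + C2 + 2*C1 = 0. Solving gives C1 = 103/49, C2 = -33/7.

y = -5*exp(-5*x)/49 + 103*exp(2*x)/49 - 33*x*exp(2*x)/7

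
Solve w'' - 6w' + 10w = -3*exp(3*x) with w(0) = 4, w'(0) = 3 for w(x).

w = -3*exp(3*x) - 9*exp(3*x)*sin(x) + 7*cos(x)*exp(3*x)

Characteristic equation r² - 6r + 10 = 0 has discriminant (-6)² - 4·(10) = -4 < 0, so r = 3 ± i.
Hence w_h = C1*cos(x)*exp(3*x) + C2*exp(3*x)*sin(x).
Try w_p = A*exp(3*x). Substituting into the equation and dividing by exp(3*x) gives A = -3, so w_p = -3*exp(3*x).
General solution: w = -3*exp(3*x) + C1*cos(x)*exp(3*x) + C2*exp(3*x)*sin(x).
Apply the initial conditions: w(0) = -3 + C1 = 4 and w'(0) = -9 + C2 + 3*C1 = 3. Solving gives C1 = 7, C2 = -9.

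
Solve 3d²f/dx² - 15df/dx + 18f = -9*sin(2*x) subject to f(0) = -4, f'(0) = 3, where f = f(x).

f = -57*exp(2*x)/4 - 15*cos(2*x)/52 - 3*sin(2*x)/52 + 137*exp(3*x)/13

Divide through by 3: f'' - 5f' + 6f = -3*sin(2*x).
Characteristic equation r² - 5r + 6 = 0 factors as (r - 3)(r - 2) = 0, so r = 3, 2.
Hence f_h = C1*exp(3*x) + C2*exp(2*x).
Try f_p = A*cos(2*x) + B*sin(2*x). Substituting and equating the coefficients of cos(2x) and sin(2x) gives A = -15/52, B = -3/52, so f_p = -15*cos(2*x)/52 - 3*sin(2*x)/52.
General solution: f = -15*cos(2*x)/52 - 3*sin(2*x)/52 + C1*exp(3*x) + C2*exp(2*x).
Apply the initial conditions: f(0) = -15/52 + C1 + C2 = -4 and f'(0) = -3/26 + 2*C2 + 3*C1 = 3. Solving gives C1 = 137/13, C2 = -57/4.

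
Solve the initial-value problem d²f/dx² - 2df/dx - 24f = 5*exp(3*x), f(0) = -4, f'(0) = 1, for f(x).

f = -17*exp(-4*x)/7 - 5*exp(3*x)/21 - 4*exp(6*x)/3

Characteristic equation r² - 2r - 24 = 0 factors as (r + 4)(r - 6) = 0, so r = -4, 6.
Hence f_h = C1*exp(-4*x) + C2*exp(6*x).
Try f_p = A*exp(3*x). Substituting into the equation and dividing by exp(3*x) gives A = -5/21, so f_p = -5*exp(3*x)/21.
General solution: f = -5*exp(3*x)/21 + C1*exp(-4*x) + C2*exp(6*x).
Apply the initial conditions: f(0) = -5/21 + C1 + C2 = -4 and f'(0) = -5/7 - 4*C1 + 6*C2 = 1. Solving gives C1 = -17/7, C2 = -4/3.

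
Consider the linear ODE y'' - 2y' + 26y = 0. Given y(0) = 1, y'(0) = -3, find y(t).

y = cos(5*t)*exp(t) - 4*exp(t)*sin(5*t)/5

Characteristic equation r² - 2r + 26 = 0 has discriminant (-2)² - 4·(26) = -100 < 0, so r = 1 ± 5i.
Hence y_h = C1*cos(5*t)*exp(t) + C2*exp(t)*sin(5*t).
Apply the initial conditions: y(0) = C1 = 1 and y'(0) = C1 + 5*C2 = -3. Solving gives C1 = 1, C2 = -4/5.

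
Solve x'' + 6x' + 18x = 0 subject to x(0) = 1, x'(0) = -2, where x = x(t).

x = cos(3*t)*exp(-3*t) + exp(-3*t)*sin(3*t)/3

Characteristic equation r² + 6r + 18 = 0 has discriminant (6)² - 4·(18) = -36 < 0, so r = -3 ± 3i.
Hence x_h = C1*cos(3*t)*exp(-3*t) + C2*exp(-3*t)*sin(3*t).
Apply the initial conditions: x(0) = C1 = 1 and x'(0) = -3*C1 + 3*C2 = -2. Solving gives C1 = 1, C2 = 1/3.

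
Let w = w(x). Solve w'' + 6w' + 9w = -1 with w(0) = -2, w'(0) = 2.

Characteristic equation r² + 6r + 9 = 0 has discriminant (6)² - 4·(9) = 0, so r = -3 is a repeated root.
Hence w_h = (C1 + C2*x)*exp(-3*x).
For the particular solution try w_p = A0. Substituting and matching coefficients of each power of x gives A0 = -1/9, so w_p = -1/9.
General solution: w = -1/9 + C1*exp(-3*x) + C2*x*exp(-3*x).
Apply the initial conditions: w(0) = -1/9 + C1 = -2 and w'(0) = C2 - 3*C1 = 2. Solving gives C1 = -17/9, C2 = -11/3.

w = -1/9 - 17*exp(-3*x)/9 - 11*x*exp(-3*x)/3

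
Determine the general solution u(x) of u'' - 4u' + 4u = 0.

Characteristic equation r² - 4r + 4 = 0 has discriminant (-4)² - 4·(4) = 0, so r = 2 is a repeated root.
Hence u_h = (C1 + C2*x)*exp(2*x).

u = C1*exp(2*x) + C2*x*exp(2*x)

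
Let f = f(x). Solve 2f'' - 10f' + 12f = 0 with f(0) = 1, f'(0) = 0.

Divide through by 2: f'' - 5f' + 6f = 0.
Characteristic equation r² - 5r + 6 = 0 factors as (r - 2)(r - 3) = 0, so r = 2, 3.
Hence f_h = C1*exp(2*x) + C2*exp(3*x).
Apply the initial conditions: f(0) = C1 + C2 = 1 and f'(0) = 2*C1 + 3*C2 = 0. Solving gives C1 = 3, C2 = -2.

f = -2*exp(3*x) + 3*exp(2*x)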